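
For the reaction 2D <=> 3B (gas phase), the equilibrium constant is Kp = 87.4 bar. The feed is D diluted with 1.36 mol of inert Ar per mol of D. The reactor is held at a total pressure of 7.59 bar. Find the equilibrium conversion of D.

X = 0.777

Basis: 1 mol D initially; let X = conversion of D. Extent ξ = 0.5X.
Mole table: n_D = 1 − X; n_B = 1.5X; n_I = 1.36 (inert).
Total moles n_T = 2.36 + 0.5X.
With p_i = (n_i/n_T)P, Kp = p_B^3 / (p_D^2).
Equating to 87.4 bar and solving on 0 < X < 1: X = 0.777.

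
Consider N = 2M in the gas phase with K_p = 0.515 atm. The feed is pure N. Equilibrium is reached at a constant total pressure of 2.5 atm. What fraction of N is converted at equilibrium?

Let X = conversion of N (basis 1 mol N); extent of reaction ξ = X.
Moles: n_N = 1 − X; n_M = 2X.
Total moles n_T = 1 + X.
y_i = n_i/n_T, p_i = y_i·P. K_p = p_M^2 / (p_N).
This yields a degree-2 equation in X; solving on (0,1), X = 0.221.

X = 0.221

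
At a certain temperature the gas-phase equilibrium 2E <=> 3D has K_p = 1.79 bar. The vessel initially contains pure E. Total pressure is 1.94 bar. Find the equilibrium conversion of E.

Let X = conversion of E (basis 1 mol E); extent of reaction ξ = 0.5X.
Species balance: n_E = 1 − X; n_D = 1.5X.
Total moles n_T = 1 + 0.5X.
With p_i = (n_i/n_T)P, K_p = p_D^3 / (p_E^2).
Equating to 1.79 bar and solving on 0 < X < 1: X = 0.461.

X = 0.461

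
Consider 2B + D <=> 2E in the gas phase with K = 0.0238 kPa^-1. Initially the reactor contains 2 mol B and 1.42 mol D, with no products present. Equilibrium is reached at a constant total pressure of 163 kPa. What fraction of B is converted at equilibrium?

X = 0.523

Take 2 mol B as basis and let X be its fractional conversion, so ξ = X.
Mole table: n_B = 2 − 2X; n_D = 1.42 − X; n_E = 2X.
n_T = Σnᵢ = 3.42 − X.
Mole fractions y_i = n_i/n_T; K = p_E^2 / (p_B^2 p_D) with p_i = y_i·P.
This yields a degree-3 equation in X; solving on (0,1), X = 0.523.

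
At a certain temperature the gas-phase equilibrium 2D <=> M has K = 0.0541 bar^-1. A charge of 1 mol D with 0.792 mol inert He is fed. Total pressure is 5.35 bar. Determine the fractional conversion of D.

Let X = conversion of D (basis 1 mol D); extent of reaction ξ = 0.5X.
Species balance: n_D = 1 − X; n_M = 0.5X; n_I = 0.792 (inert).
Summing: n_T = 1.79 − 0.5X.
Mole fractions y_i = n_i/n_T; K = p_M / (p_D^2) with p_i = y_i·P.
Substituting and setting equal to 0.0541 bar^-1 gives a polynomial in X; the root in (0,1) is X = 0.213.

X = 0.213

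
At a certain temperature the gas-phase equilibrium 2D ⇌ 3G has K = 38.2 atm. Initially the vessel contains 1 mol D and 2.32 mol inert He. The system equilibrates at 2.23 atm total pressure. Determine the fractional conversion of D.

Let X = conversion of D (basis 1 mol D); extent of reaction ξ = 0.5X.
Moles: n_D = 1 − X; n_G = 1.5X; n_I = 2.32 (inert).
n_T = Σnᵢ = 3.32 + 0.5X.
y_i = n_i/n_T, p_i = y_i·P. K = p_G^3 / (p_D^2).
Equating to 38.2 atm and solving on 0 < X < 1: X = 0.827.

X = 0.827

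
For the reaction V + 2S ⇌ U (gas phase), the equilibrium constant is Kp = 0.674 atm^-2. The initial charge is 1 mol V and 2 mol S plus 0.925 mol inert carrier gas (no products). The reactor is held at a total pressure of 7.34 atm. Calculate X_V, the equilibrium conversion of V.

Let X = conversion of V (basis 1 mol V); extent of reaction ξ = X.
Moles: n_V = 1 − X; n_S = 2 − 2X; n_U = X; n_I = 0.925 (inert).
Summing: n_T = 3.92 − 2X.
Mole fractions y_i = n_i/n_T; Kp = p_U / (p_V p_S^2) with p_i = y_i·P.
This yields a degree-3 equation in X; solving on (0,1), X = 0.687.

X = 0.687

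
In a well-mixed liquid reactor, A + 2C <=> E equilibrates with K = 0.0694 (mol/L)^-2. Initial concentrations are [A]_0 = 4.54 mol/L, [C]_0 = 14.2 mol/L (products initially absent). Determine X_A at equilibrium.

Let X = conversion of A; extent ξ = 4.54·X mol/L.
Concentrations: [A] = 4.54 − 4.54X; [C] = 14.2 − 9.08X; [E] = 4.54X.
K = [E] / ([A] [C]^2).
Solving K = 0.0694 for X ∈ (0,1): X = 0.779.

X = 0.779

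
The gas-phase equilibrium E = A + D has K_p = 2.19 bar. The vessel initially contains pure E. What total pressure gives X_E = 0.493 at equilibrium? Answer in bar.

P = 6.82 bar

Take 1 mol E as basis and let X be its fractional conversion, so ξ = X.
At extent ξ: n_E = 1 − X; n_A = X; n_D = X.
Summing: n_T = 1 + X.
K_p = p_A p_D / (p_E) with p_i = (n_i/n_T)·P.
At X = 0.493: the mole-fraction product g(X) = Π y_i^ν_i = 0.3211. Since K_p = g(X)·P^{1}, P = (K_p/g)^(1/1) = (2.19/0.3211)^(1/1) = 6.82 bar.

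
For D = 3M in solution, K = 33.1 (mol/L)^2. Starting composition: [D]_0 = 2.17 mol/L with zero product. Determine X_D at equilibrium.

Let X = conversion of D; extent ξ = 2.17·X mol/L.
Concentrations: [D] = 2.17 − 2.17X; [M] = 6.51X.
K = [M]^3 / ([D]).
Equating to 33.1 (mol/L)^2: the physical root is X = 0.505.

X = 0.505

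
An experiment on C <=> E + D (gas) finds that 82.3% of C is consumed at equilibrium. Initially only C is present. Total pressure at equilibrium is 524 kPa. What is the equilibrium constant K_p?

Basis: 1 mol C initially; let X = conversion of C. Extent ξ = X.
At extent ξ: n_C = 1 − X; n_E = X; n_D = X.
Total moles n_T = 1 + X.
At X = 0.823: n_C = 0.177, n_E = 0.823, n_D = 0.823, n_T = 1.82.
p_i = (n_i/n_T)·P. K_p = p_E p_D / (p_C) = 1.1e+03 kPa.

K_p = 1.1e+03 kPa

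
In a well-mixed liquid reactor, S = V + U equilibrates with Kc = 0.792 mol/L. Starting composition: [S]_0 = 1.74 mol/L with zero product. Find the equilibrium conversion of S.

X = 0.484

Let X = conversion of S; extent ξ = 1.74·X mol/L.
Concentrations: [S] = 1.74 − 1.74X; [V] = 1.74X; [U] = 1.74X.
Kc = [V] [U] / ([S]).
Solving Kc = 0.792 for X ∈ (0,1): X = 0.484.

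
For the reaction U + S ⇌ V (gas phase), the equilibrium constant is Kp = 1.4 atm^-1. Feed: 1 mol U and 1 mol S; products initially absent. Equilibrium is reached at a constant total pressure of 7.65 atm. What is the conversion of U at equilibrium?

X = 0.708

Let X = conversion of U (basis 1 mol U); extent of reaction ξ = X.
Species balance: n_U = 1 − X; n_S = 1 − X; n_V = X.
Summing: n_T = 2 − X.
With p_i = (n_i/n_T)P, Kp = p_V / (p_U p_S).
Equating to 1.4 atm^-1 and solving on 0 < X < 1: X = 0.708.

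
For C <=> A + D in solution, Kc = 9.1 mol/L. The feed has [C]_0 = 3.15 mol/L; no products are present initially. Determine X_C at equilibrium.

Let X = conversion of C; extent ξ = 3.15·X mol/L.
Concentrations: [C] = 3.15 − 3.15X; [A] = 3.15X; [D] = 3.15X.
Kc = [A] [D] / ([C]).
Equating to 9.1 mol/L: the physical root is X = 0.786.

X = 0.786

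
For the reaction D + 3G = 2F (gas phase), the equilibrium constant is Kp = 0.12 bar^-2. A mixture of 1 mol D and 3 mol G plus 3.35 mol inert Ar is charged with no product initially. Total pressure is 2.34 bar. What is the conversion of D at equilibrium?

Take 1 mol D as basis and let X be its fractional conversion, so ξ = X.
Moles: n_D = 1 − X; n_G = 3 − 3X; n_F = 2X; n_I = 3.35 (inert).
Total moles n_T = 7.35 − 2X.
With p_i = (n_i/n_T)P, Kp = p_F^2 / (p_D p_G^3).
Setting this equal to 0.12 bar^-2 and taking the physical root (0 < X < 1) gives X = 0.196.

X = 0.196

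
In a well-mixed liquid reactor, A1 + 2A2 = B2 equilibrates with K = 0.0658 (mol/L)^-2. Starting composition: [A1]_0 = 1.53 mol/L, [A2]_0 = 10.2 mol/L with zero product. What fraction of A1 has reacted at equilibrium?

X = 0.798

Let X = conversion of A1; extent ξ = 1.53·X mol/L.
Concentrations: [A1] = 1.53 − 1.53X; [A2] = 10.2 − 3.06X; [B2] = 1.53X.
K = [B2] / ([A1] [A2]^2).
Equating to 0.0658 (mol/L)^-2: the physical root is X = 0.798.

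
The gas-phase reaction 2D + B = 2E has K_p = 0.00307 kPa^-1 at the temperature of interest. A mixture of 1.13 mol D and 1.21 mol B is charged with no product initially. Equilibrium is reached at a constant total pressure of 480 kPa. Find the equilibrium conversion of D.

Basis: 1.13 mol D initially; let X = conversion of D. Extent ξ = 0.565X.
Moles: n_D = 1.13 − 1.13X; n_B = 1.21 − 0.565X; n_E = 1.13X.
Summing: n_T = 2.34 − 0.565X.
With p_i = (n_i/n_T)P, K_p = p_E^2 / (p_D^2 p_B).
Setting this equal to 0.00307 kPa^-1 and taking the physical root (0 < X < 1) gives X = 0.451.

X = 0.451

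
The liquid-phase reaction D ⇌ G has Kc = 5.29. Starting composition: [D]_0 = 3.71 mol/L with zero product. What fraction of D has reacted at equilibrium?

Let X = conversion of D; extent ξ = 3.71·X mol/L.
Concentrations: [D] = 3.71 − 3.71X; [G] = 3.71X.
Kc = [G] / ([D]).
Equating to 5.29: the physical root is X = 0.841.

X = 0.841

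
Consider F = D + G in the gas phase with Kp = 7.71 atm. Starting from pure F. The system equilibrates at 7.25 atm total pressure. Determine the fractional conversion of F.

X = 0.718

Take 1 mol F as basis and let X be its fractional conversion, so ξ = X.
Moles: n_F = 1 − X; n_D = X; n_G = X.
n_T = Σnᵢ = 1 + X.
y_i = n_i/n_T, p_i = y_i·P. Kp = p_D p_G / (p_F).
Substituting and setting equal to 7.71 atm gives a polynomial in X; the root in (0,1) is X = 0.718.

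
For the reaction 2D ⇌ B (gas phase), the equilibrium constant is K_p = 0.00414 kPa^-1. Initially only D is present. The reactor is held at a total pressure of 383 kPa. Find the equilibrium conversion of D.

X = 0.631

Let X = conversion of D (basis 1 mol D); extent of reaction ξ = 0.5X.
Moles: n_D = 1 − X; n_B = 0.5X.
Summing: n_T = 1 − 0.5X.
With p_i = (n_i/n_T)P, K_p = p_B / (p_D^2).
Setting this equal to 0.00414 kPa^-1 and taking the physical root (0 < X < 1) gives X = 0.631.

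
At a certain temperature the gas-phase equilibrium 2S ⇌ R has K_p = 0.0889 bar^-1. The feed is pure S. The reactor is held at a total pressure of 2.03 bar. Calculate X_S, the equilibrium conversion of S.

X = 0.238

Let X = conversion of S (basis 1 mol S); extent of reaction ξ = 0.5X.
At extent ξ: n_S = 1 − X; n_R = 0.5X.
Total moles n_T = 1 − 0.5X.
y_i = n_i/n_T, p_i = y_i·P. K_p = p_R / (p_S^2).
Equating to 0.0889 bar^-1 and solving on 0 < X < 1: X = 0.238.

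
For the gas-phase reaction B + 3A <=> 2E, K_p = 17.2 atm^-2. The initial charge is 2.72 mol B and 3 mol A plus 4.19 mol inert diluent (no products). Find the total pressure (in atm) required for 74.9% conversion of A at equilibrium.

Take 3 mol A as basis and let X be its fractional conversion, so ξ = X.
Species balance: n_B = 2.72 − X; n_A = 3 − 3X; n_E = 2X; n_I = 4.19 (inert).
Summing: n_T = 9.91 − 2X.
K_p = p_E^2 / (p_B p_A^3) with p_i = (n_i/n_T)·P.
At X = 0.749: the mole-fraction product g(X) = Π y_i^ν_i = 188.7. Since K_p = g(X)·P^{-2}, P = (g/K_p)^(1/2) = (188.7/17.2)^(1/2) = 3.31 atm.

P = 3.31 atm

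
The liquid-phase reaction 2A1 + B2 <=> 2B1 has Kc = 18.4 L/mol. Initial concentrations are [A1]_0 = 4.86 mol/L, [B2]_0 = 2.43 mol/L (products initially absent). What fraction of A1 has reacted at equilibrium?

Let X = conversion of A1; extent ξ = 4.86X/2 mol/L.
Concentrations: [A1] = 4.86 − 4.86X; [B2] = 2.43 − 2.43X; [B1] = 4.86X.
Kc = [B1]^2 / ([A1]^2 [B2]).
Setting equal to 18.4 and solving for X on (0,1) gives X = 0.764.

X = 0.764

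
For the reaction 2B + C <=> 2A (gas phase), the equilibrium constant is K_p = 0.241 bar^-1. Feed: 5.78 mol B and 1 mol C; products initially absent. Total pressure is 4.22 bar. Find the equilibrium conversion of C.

X = 0.594

Let X = conversion of C (basis 1 mol C); extent of reaction ξ = X.
Species balance: n_B = 5.78 − 2X; n_C = 1 − X; n_A = 2X.
n_T = Σnᵢ = 6.78 − X.
y_i = n_i/n_T, p_i = y_i·P. K_p = p_A^2 / (p_B^2 p_C).
Setting this equal to 0.241 bar^-1 and taking the physical root (0 < X < 1) gives X = 0.594.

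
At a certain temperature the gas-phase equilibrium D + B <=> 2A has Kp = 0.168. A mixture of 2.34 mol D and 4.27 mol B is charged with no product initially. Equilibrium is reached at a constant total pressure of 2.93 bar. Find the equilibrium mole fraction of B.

Take 2.34 mol D as basis and let X be its fractional conversion, so ξ = 2.34X.
Species balance: n_D = 2.34 − 2.34X; n_B = 4.27 − 2.34X; n_A = 4.68X.
Since Δν = 0, n_T = 6.61 throughout.
With p_i = (n_i/n_T)P, Kp = p_A^2 / (p_D p_B).
Substituting and setting equal to 0.168 gives a polynomial in X; the root in (0,1) is X = 0.228.
Then n_B = 3.74, n_T = 6.61, so y_B = 0.565.

y_B = 0.565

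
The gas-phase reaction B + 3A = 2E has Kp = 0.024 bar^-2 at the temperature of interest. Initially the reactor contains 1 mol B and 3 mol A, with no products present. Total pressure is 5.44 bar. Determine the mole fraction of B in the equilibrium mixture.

y_B = 0.204

Take 1 mol B as basis and let X be its fractional conversion, so ξ = X.
Mole table: n_B = 1 − X; n_A = 3 − 3X; n_E = 2X.
Summing: n_T = 4 − 2X.
y_i = n_i/n_T, p_i = y_i·P. Kp = p_E^2 / (p_B p_A^3).
Setting this equal to 0.024 bar^-2 and taking the physical root (0 < X < 1) gives X = 0.309.
Then n_B = 0.691, n_T = 3.38, so y_B = 0.204.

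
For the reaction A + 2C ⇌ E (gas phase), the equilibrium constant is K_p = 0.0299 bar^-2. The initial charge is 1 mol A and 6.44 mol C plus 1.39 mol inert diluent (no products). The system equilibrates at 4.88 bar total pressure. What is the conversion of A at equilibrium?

Basis: 1 mol A initially; let X = conversion of A. Extent ξ = X.
Mole table: n_A = 1 − X; n_C = 6.44 − 2X; n_E = X; n_I = 1.39 (inert).
Total moles n_T = 8.83 − 2X.
y_i = n_i/n_T, p_i = y_i·P. K_p = p_E / (p_A p_C^2).
Substituting and setting equal to 0.0299 bar^-2 gives a polynomial in X; the root in (0,1) is X = 0.265.

X = 0.265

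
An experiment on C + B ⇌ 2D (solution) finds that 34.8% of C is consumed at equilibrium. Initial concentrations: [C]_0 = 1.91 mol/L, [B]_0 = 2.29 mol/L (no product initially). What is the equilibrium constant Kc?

Let X = conversion of C.
Concentrations: [C] = 1.91 − 1.91X; [B] = 2.29 − 1.91X; [D] = 3.82X.
At X = 0.348: [C] = 1.25, [B] = 1.63, [D] = 1.33.
Kc = [D]^2 / ([C] [B]) = 0.873.

Kc = 0.873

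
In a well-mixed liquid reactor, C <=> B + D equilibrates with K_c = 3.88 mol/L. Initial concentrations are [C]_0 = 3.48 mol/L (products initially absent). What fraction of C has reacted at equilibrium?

X = 0.637

Let X = conversion of C; extent ξ = 3.48·X mol/L.
Concentrations: [C] = 3.48 − 3.48X; [B] = 3.48X; [D] = 3.48X.
K_c = [B] [D] / ([C]).
Equating to 3.88 mol/L: the physical root is X = 0.637.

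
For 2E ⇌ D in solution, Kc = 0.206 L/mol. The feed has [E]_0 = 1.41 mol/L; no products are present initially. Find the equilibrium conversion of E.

X = 0.292

Let X = conversion of E; extent ξ = 1.41X/2 mol/L.
Concentrations: [E] = 1.41 − 1.41X; [D] = 0.705X.
Kc = [D] / ([E]^2).
This equals 0.206 at X = 0.292 (the root in 0 < X < 1).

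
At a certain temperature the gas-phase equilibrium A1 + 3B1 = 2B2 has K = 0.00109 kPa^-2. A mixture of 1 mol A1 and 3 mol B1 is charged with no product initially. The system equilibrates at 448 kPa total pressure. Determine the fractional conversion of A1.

Let X = conversion of A1 (basis 1 mol A1); extent of reaction ξ = X.
At extent ξ: n_A1 = 1 − X; n_B1 = 3 − 3X; n_B2 = 2X.
Summing: n_T = 4 − 2X.
With p_i = (n_i/n_T)P, K = p_B2^2 / (p_A1 p_B1^3).
Setting this equal to 0.00109 kPa^-2 and taking the physical root (0 < X < 1) gives X = 0.778.

X = 0.778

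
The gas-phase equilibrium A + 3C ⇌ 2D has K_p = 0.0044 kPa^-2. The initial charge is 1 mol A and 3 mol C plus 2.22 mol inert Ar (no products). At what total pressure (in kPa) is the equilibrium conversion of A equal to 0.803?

Basis: 1 mol A initially; let X = conversion of A. Extent ξ = X.
Moles: n_A = 1 − X; n_C = 3 − 3X; n_D = 2X; n_I = 2.22 (inert).
Summing: n_T = 6.22 − 2X.
K_p = p_D^2 / (p_A p_C^3) with p_i = (n_i/n_T)·P.
At X = 0.803: the mole-fraction product g(X) = Π y_i^ν_i = 1350. Since K_p = g(X)·P^{-2}, P = (g/K_p)^(1/2) = (1350/0.0044)^(1/2) = 554 kPa.

P = 554 kPa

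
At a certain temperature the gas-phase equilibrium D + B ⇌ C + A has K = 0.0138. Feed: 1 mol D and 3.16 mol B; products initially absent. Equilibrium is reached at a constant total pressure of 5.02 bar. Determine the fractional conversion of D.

Basis: 1 mol D initially; let X = conversion of D. Extent ξ = X.
At extent ξ: n_D = 1 − X; n_B = 3.16 − X; n_C = X; n_A = X.
Since Δν = 0, n_T = 4.16 throughout.
Mole fractions y_i = n_i/n_T; K = p_C p_A / (p_D p_B) with p_i = y_i·P.
Substituting and setting equal to 0.0138 gives a polynomial in X; the root in (0,1) is X = 0.183.

X = 0.183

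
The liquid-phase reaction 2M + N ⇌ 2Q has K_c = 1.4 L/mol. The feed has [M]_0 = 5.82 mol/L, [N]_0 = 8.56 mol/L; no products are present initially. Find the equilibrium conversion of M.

Let X = conversion of M; extent ξ = 5.82X/2 mol/L.
Concentrations: [M] = 5.82 − 5.82X; [N] = 8.56 − 2.91X; [Q] = 5.82X.
K_c = [Q]^2 / ([M]^2 [N]).
Solving K_c = 1.4 for X ∈ (0,1): X = 0.749.

X = 0.749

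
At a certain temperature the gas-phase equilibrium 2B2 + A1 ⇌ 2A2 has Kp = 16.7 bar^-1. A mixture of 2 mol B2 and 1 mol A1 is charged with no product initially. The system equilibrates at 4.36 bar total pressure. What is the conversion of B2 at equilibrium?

Basis: 2 mol B2 initially; let X = conversion of B2. Extent ξ = X.
Species balance: n_B2 = 2 − 2X; n_A1 = 1 − X; n_A2 = 2X.
Total moles n_T = 3 − X.
With p_i = (n_i/n_T)P, Kp = p_A2^2 / (p_B2^2 p_A1).
Setting this equal to 16.7 bar^-1 and taking the physical root (0 < X < 1) gives X = 0.742.

X = 0.742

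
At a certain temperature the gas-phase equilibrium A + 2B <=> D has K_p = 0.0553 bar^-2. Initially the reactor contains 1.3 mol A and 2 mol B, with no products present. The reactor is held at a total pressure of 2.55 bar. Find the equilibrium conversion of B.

X = 0.136

Take 2 mol B as basis and let X be its fractional conversion, so ξ = X.
Species balance: n_A = 1.3 − X; n_B = 2 − 2X; n_D = X.
n_T = Σnᵢ = 3.3 − 2X.
y_i = n_i/n_T, p_i = y_i·P. K_p = p_D / (p_A p_B^2).
This yields a degree-3 equation in X; solving on (0,1), X = 0.136.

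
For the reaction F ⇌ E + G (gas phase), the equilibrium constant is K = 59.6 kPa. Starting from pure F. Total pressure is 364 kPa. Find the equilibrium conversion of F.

Basis: 1 mol F initially; let X = conversion of F. Extent ξ = X.
Moles: n_F = 1 − X; n_E = X; n_G = X.
n_T = Σnᵢ = 1 + X.
y_i = n_i/n_T, p_i = y_i·P. K = p_E p_G / (p_F).
Setting this equal to 59.6 kPa and taking the physical root (0 < X < 1) gives X = 0.375.

X = 0.375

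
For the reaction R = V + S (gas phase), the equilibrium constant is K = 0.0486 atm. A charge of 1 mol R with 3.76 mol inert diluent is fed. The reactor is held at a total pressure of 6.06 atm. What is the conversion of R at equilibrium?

Let X = conversion of R (basis 1 mol R); extent of reaction ξ = X.
Moles: n_R = 1 − X; n_V = X; n_S = X; n_I = 3.76 (inert).
n_T = Σnᵢ = 4.76 + X.
y_i = n_i/n_T, p_i = y_i·P. K = p_V p_S / (p_R).
Equating to 0.0486 atm and solving on 0 < X < 1: X = 0.180.

X = 0.180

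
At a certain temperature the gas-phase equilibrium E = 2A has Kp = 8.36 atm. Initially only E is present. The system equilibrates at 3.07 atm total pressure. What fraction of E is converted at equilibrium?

Let X = conversion of E (basis 1 mol E); extent of reaction ξ = X.
Species balance: n_E = 1 − X; n_A = 2X.
Summing: n_T = 1 + X.
With p_i = (n_i/n_T)P, Kp = p_A^2 / (p_E).
Substituting and setting equal to 8.36 atm gives a polynomial in X; the root in (0,1) is X = 0.636.

X = 0.636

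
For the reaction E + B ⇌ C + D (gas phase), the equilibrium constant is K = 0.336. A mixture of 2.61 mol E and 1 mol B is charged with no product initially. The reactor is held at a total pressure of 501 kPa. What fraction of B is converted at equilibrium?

X = 0.555

Let X = conversion of B (basis 1 mol B); extent of reaction ξ = X.
Mole table: n_E = 2.61 − X; n_B = 1 − X; n_C = X; n_D = X.
Total moles n_T = 3.61 (Δν = 0, constant).
y_i = n_i/n_T, p_i = y_i·P. K = p_C p_D / (p_E p_B).
Substituting and setting equal to 0.336 gives a polynomial in X; the root in (0,1) is X = 0.555.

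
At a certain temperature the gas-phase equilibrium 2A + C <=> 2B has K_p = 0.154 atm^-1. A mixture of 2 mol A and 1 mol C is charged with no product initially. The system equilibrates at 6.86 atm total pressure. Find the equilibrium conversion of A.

X = 0.339

Basis: 2 mol A initially; let X = conversion of A. Extent ξ = X.
Species balance: n_A = 2 − 2X; n_C = 1 − X; n_B = 2X.
Total moles n_T = 3 − X.
With p_i = (n_i/n_T)P, K_p = p_B^2 / (p_A^2 p_C).
Equating to 0.154 atm^-1 and solving on 0 < X < 1: X = 0.339.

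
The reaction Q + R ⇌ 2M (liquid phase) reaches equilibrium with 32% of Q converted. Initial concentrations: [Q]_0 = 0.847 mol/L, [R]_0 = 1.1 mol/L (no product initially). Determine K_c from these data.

Let X = conversion of Q.
Concentrations: [Q] = 0.847 − 0.847X; [R] = 1.1 − 0.847X; [M] = 1.69X.
At X = 0.32: [Q] = 0.576, [R] = 0.829, [M] = 0.542.
K_c = [M]^2 / ([Q] [R]) = 0.615.

K_c = 0.615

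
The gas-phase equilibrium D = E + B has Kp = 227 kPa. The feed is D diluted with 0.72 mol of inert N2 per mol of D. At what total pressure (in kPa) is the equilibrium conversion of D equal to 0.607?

P = 563 kPa

Take 1 mol D as basis and let X be its fractional conversion, so ξ = X.
Moles: n_D = 1 − X; n_E = X; n_B = X; n_I = 0.72 (inert).
n_T = Σnᵢ = 1.72 + X.
Kp = p_E p_B / (p_D) with p_i = (n_i/n_T)·P.
At X = 0.607: the mole-fraction product g(X) = Π y_i^ν_i = 0.4029. Since Kp = g(X)·P^{1}, P = (Kp/g)^(1/1) = (227/0.4029)^(1/1) = 563 kPa.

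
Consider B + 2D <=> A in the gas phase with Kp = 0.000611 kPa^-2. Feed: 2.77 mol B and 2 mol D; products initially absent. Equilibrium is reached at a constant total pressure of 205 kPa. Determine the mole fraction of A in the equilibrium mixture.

y_A = 0.253

Let X = conversion of D (basis 2 mol D); extent of reaction ξ = X.
Moles: n_B = 2.77 − X; n_D = 2 − 2X; n_A = X.
n_T = Σnᵢ = 4.77 − 2X.
Mole fractions y_i = n_i/n_T; Kp = p_A / (p_B p_D^2) with p_i = y_i·P.
Equating to 0.000611 kPa^-2 and solving on 0 < X < 1: X = 0.801.
Then n_A = 0.801, n_T = 3.17, so y_A = 0.253.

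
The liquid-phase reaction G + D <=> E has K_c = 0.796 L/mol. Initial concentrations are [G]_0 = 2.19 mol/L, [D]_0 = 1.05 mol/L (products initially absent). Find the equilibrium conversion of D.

X = 0.560

Let X = conversion of D; extent ξ = 1.05·X mol/L.
Concentrations: [G] = 2.19 − 1.05X; [D] = 1.05 − 1.05X; [E] = 1.05X.
K_c = [E] / ([G] [D]).
Solving K_c = 0.796 for X ∈ (0,1): X = 0.560.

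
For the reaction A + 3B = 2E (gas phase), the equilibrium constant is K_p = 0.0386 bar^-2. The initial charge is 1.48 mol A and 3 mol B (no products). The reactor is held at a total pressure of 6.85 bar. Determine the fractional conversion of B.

X = 0.428

Take 3 mol B as basis and let X be its fractional conversion, so ξ = X.
At extent ξ: n_A = 1.48 − X; n_B = 3 − 3X; n_E = 2X.
Summing: n_T = 4.48 − 2X.
y_i = n_i/n_T, p_i = y_i·P. K_p = p_E^2 / (p_A p_B^3).
This yields a degree-4 equation in X; solving on (0,1), X = 0.428.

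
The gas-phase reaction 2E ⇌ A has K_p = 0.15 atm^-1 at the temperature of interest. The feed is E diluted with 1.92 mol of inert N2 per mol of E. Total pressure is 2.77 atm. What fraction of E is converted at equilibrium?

Let X = conversion of E (basis 1 mol E); extent of reaction ξ = 0.5X.
Moles: n_E = 1 − X; n_A = 0.5X; n_I = 1.92 (inert).
n_T = Σnᵢ = 2.92 − 0.5X.
Mole fractions y_i = n_i/n_T; K_p = p_A / (p_E^2) with p_i = y_i·P.
This yields a degree-2 equation in X; solving on (0,1), X = 0.192.

X = 0.192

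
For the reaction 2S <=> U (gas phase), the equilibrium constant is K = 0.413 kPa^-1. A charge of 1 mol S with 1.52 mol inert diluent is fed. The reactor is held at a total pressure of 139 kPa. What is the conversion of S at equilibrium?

X = 0.874

Take 1 mol S as basis and let X be its fractional conversion, so ξ = 0.5X.
Species balance: n_S = 1 − X; n_U = 0.5X; n_I = 1.52 (inert).
n_T = Σnᵢ = 2.52 − 0.5X.
Mole fractions y_i = n_i/n_T; K = p_U / (p_S^2) with p_i = y_i·P.
Equating to 0.413 kPa^-1 and solving on 0 < X < 1: X = 0.874.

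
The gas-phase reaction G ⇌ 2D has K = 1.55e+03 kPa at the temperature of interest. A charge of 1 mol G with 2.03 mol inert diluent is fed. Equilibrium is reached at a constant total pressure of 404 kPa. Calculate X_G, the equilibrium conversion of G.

X = 0.819

Let X = conversion of G (basis 1 mol G); extent of reaction ξ = X.
Species balance: n_G = 1 − X; n_D = 2X; n_I = 2.03 (inert).
Total moles n_T = 3.03 + X.
With p_i = (n_i/n_T)P, K = p_D^2 / (p_G).
Substituting and setting equal to 1.55e+03 kPa gives a polynomial in X; the root in (0,1) is X = 0.819.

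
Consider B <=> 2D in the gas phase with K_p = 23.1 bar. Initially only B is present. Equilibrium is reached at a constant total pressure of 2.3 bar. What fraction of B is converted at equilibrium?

X = 0.846

Let X = conversion of B (basis 1 mol B); extent of reaction ξ = X.
Moles: n_B = 1 − X; n_D = 2X.
Total moles n_T = 1 + X.
y_i = n_i/n_T, p_i = y_i·P. K_p = p_D^2 / (p_B).
Equating to 23.1 bar and solving on 0 < X < 1: X = 0.846.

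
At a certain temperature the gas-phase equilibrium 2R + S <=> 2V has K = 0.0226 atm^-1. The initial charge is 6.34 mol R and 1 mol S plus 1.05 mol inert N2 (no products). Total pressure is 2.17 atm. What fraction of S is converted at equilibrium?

Take 1 mol S as basis and let X be its fractional conversion, so ξ = X.
Species balance: n_R = 6.34 − 2X; n_S = 1 − X; n_V = 2X; n_I = 1.05 (inert).
Summing: n_T = 8.39 − X.
Mole fractions y_i = n_i/n_T; K = p_V^2 / (p_R^2 p_S) with p_i = y_i·P.
Substituting and setting equal to 0.0226 atm^-1 gives a polynomial in X; the root in (0,1) is X = 0.205.

X = 0.205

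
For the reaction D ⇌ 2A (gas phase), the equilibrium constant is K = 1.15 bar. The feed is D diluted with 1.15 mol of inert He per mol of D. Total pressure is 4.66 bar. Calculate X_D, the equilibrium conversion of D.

Let X = conversion of D (basis 1 mol D); extent of reaction ξ = X.
At extent ξ: n_D = 1 − X; n_A = 2X; n_I = 1.15 (inert).
Summing: n_T = 2.15 + X.
With p_i = (n_i/n_T)P, K = p_A^2 / (p_D).
Equating to 1.15 bar and solving on 0 < X < 1: X = 0.322.

X = 0.322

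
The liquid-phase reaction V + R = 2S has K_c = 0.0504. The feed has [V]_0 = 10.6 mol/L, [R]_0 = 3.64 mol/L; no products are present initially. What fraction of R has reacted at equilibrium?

X = 0.169

Let X = conversion of R; extent ξ = 3.64·X mol/L.
Concentrations: [V] = 10.6 − 3.64X; [R] = 3.64 − 3.64X; [S] = 7.28X.
K_c = [S]^2 / ([V] [R]).
Setting equal to 0.0504 and solving for X on (0,1) gives X = 0.169.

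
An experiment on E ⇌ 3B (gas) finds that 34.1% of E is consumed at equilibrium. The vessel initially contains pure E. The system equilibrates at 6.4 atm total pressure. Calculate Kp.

Kp = 23.5 atm^2

Basis: 1 mol E initially; let X = conversion of E. Extent ξ = X.
Species balance: n_E = 1 − X; n_B = 3X.
Summing: n_T = 1 + 2X.
At X = 0.341: n_E = 0.659, n_B = 1.02, n_T = 1.68.
p_i = (n_i/n_T)·P. Kp = p_B^3 / (p_E) = 23.5 atm^2.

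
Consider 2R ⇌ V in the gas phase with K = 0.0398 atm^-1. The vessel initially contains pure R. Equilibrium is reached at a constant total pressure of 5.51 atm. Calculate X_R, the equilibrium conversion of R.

Let X = conversion of R (basis 1 mol R); extent of reaction ξ = 0.5X.
Mole table: n_R = 1 − X; n_V = 0.5X.
Summing: n_T = 1 − 0.5X.
With p_i = (n_i/n_T)P, K = p_V / (p_R^2).
Equating to 0.0398 atm^-1 and solving on 0 < X < 1: X = 0.270.

X = 0.270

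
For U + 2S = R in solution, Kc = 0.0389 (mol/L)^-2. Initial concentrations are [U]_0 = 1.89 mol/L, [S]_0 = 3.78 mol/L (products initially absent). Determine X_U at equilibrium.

Let X = conversion of U; extent ξ = 1.89·X mol/L.
Concentrations: [U] = 1.89 − 1.89X; [S] = 3.78 − 3.78X; [R] = 1.89X.
Kc = [R] / ([U] [S]^2).
This equals 0.0389 at X = 0.242 (the root in 0 < X < 1).

X = 0.242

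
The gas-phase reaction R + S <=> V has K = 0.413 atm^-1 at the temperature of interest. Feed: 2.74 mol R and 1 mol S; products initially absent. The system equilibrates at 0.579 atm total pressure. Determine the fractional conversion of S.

Basis: 1 mol S initially; let X = conversion of S. Extent ξ = X.
Species balance: n_R = 2.74 − X; n_S = 1 − X; n_V = X.
Total moles n_T = 3.74 − X.
Mole fractions y_i = n_i/n_T; K = p_V / (p_R p_S) with p_i = y_i·P.
Equating to 0.413 atm^-1 and solving on 0 < X < 1: X = 0.147.

X = 0.147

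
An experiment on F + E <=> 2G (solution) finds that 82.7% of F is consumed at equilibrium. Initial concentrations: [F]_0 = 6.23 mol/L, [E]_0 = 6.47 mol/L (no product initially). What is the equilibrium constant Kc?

Kc = 74.8

Let X = conversion of F.
Concentrations: [F] = 6.23 − 6.23X; [E] = 6.47 − 6.23X; [G] = 12.5X.
At X = 0.827: [F] = 1.08, [E] = 1.32, [G] = 10.3.
Kc = [G]^2 / ([F] [E]) = 74.8.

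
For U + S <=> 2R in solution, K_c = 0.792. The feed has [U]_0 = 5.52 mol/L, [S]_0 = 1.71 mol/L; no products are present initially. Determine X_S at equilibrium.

Let X = conversion of S; extent ξ = 1.71·X mol/L.
Concentrations: [U] = 5.52 − 1.71X; [S] = 1.71 − 1.71X; [R] = 3.42X.
K_c = [R]^2 / ([U] [S]).
Solving K_c = 0.792 for X ∈ (0,1): X = 0.512.

X = 0.512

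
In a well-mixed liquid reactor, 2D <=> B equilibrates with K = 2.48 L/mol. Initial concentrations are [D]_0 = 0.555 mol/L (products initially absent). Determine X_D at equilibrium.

Let X = conversion of D; extent ξ = 0.555X/2 mol/L.
Concentrations: [D] = 0.555 − 0.555X; [B] = 0.278X.
K = [B] / ([D]^2).
Setting equal to 2.48 and solving for X on (0,1) gives X = 0.552.

X = 0.552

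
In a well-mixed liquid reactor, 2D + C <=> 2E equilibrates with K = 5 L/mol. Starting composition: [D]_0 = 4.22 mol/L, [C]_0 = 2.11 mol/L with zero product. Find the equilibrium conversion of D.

X = 0.656

Let X = conversion of D; extent ξ = 4.22X/2 mol/L.
Concentrations: [D] = 4.22 − 4.22X; [C] = 2.11 − 2.11X; [E] = 4.22X.
K = [E]^2 / ([D]^2 [C]).
Solving K = 5 for X ∈ (0,1): X = 0.656.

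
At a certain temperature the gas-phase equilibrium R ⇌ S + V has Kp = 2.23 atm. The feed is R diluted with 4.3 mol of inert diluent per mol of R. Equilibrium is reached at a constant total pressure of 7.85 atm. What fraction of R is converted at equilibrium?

X = 0.707

Let X = conversion of R (basis 1 mol R); extent of reaction ξ = X.
At extent ξ: n_R = 1 − X; n_S = X; n_V = X; n_I = 4.3 (inert).
Total moles n_T = 5.3 + X.
Mole fractions y_i = n_i/n_T; Kp = p_S p_V / (p_R) with p_i = y_i·P.
Equating to 2.23 atm and solving on 0 < X < 1: X = 0.707.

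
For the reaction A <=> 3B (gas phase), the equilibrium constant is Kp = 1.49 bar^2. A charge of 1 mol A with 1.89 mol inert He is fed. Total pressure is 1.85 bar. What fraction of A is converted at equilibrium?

Basis: 1 mol A initially; let X = conversion of A. Extent ξ = X.
Moles: n_A = 1 − X; n_B = 3X; n_I = 1.89 (inert).
Summing: n_T = 2.89 + 2X.
With p_i = (n_i/n_T)P, Kp = p_B^3 / (p_A).
Equating to 1.49 bar^2 and solving on 0 < X < 1: X = 0.497.

X = 0.497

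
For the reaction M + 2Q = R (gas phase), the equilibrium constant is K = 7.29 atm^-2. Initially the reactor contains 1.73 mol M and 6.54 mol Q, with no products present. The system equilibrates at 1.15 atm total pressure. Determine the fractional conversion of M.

Basis: 1.73 mol M initially; let X = conversion of M. Extent ξ = 1.73X.
Moles: n_M = 1.73 − 1.73X; n_Q = 6.54 − 3.46X; n_R = 1.73X.
Total moles n_T = 8.27 − 3.46X.
Mole fractions y_i = n_i/n_T; K = p_R / (p_M p_Q^2) with p_i = y_i·P.
Setting this equal to 7.29 atm^-2 and taking the physical root (0 < X < 1) gives X = 0.818.

X = 0.818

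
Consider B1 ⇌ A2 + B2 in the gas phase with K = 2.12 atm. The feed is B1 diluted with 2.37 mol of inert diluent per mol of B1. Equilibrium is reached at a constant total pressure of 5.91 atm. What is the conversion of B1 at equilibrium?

Take 1 mol B1 as basis and let X be its fractional conversion, so ξ = X.
Mole table: n_B1 = 1 − X; n_A2 = X; n_B2 = X; n_I = 2.37 (inert).
n_T = Σnᵢ = 3.37 + X.
Mole fractions y_i = n_i/n_T; K = p_A2 p_B2 / (p_B1) with p_i = y_i·P.
Equating to 2.12 atm and solving on 0 < X < 1: X = 0.681.

X = 0.681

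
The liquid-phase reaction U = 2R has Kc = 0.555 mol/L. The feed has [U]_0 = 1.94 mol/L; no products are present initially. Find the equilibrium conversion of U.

Let X = conversion of U; extent ξ = 1.94·X mol/L.
Concentrations: [U] = 1.94 − 1.94X; [R] = 3.88X.
Kc = [R]^2 / ([U]).
Setting equal to 0.555 and solving for X on (0,1) gives X = 0.234.

X = 0.234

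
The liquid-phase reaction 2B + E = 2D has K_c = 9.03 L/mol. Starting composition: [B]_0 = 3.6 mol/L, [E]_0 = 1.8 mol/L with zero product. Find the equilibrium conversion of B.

X = 0.691

Let X = conversion of B; extent ξ = 3.6X/2 mol/L.
Concentrations: [B] = 3.6 − 3.6X; [E] = 1.8 − 1.8X; [D] = 3.6X.
K_c = [D]^2 / ([B]^2 [E]).
Equating to 9.03 L/mol: the physical root is X = 0.691.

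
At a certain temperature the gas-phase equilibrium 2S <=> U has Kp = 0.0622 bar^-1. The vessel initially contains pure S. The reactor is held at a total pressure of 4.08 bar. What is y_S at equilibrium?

Take 1 mol S as basis and let X be its fractional conversion, so ξ = 0.5X.
At extent ξ: n_S = 1 − X; n_U = 0.5X.
n_T = Σnᵢ = 1 − 0.5X.
With p_i = (n_i/n_T)P, Kp = p_U / (p_S^2).
Equating to 0.0622 bar^-1 and solving on 0 < X < 1: X = 0.296.
Then n_S = 0.704, n_T = 0.852, so y_S = 0.827.

y_S = 0.827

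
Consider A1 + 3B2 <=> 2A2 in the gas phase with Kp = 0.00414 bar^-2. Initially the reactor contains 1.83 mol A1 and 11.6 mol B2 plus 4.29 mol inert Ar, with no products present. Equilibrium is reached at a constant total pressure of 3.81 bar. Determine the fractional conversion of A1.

Basis: 1.83 mol A1 initially; let X = conversion of A1. Extent ξ = 1.83X.
Species balance: n_A1 = 1.83 − 1.83X; n_B2 = 11.6 − 5.49X; n_A2 = 3.66X; n_I = 4.29 (inert).
Summing: n_T = 17.7 − 3.66X.
With p_i = (n_i/n_T)P, Kp = p_A2^2 / (p_A1 p_B2^3).
Setting this equal to 0.00414 bar^-2 and taking the physical root (0 < X < 1) gives X = 0.168.

X = 0.168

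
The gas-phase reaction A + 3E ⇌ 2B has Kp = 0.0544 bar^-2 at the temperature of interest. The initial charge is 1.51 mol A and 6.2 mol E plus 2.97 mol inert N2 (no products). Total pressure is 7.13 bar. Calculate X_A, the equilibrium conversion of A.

Let X = conversion of A (basis 1.51 mol A); extent of reaction ξ = 1.51X.
Species balance: n_A = 1.51 − 1.51X; n_E = 6.2 − 4.53X; n_B = 3.02X; n_I = 2.97 (inert).
n_T = Σnᵢ = 10.7 − 3.02X.
y_i = n_i/n_T, p_i = y_i·P. Kp = p_B^2 / (p_A p_E^3).
Equating to 0.0544 bar^-2 and solving on 0 < X < 1: X = 0.454.

X = 0.454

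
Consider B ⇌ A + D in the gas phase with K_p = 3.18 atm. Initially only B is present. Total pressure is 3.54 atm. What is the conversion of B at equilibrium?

X = 0.688

Basis: 1 mol B initially; let X = conversion of B. Extent ξ = X.
Moles: n_B = 1 − X; n_A = X; n_D = X.
n_T = Σnᵢ = 1 + X.
y_i = n_i/n_T, p_i = y_i·P. K_p = p_A p_D / (p_B).
Equating to 3.18 atm and solving on 0 < X < 1: X = 0.688.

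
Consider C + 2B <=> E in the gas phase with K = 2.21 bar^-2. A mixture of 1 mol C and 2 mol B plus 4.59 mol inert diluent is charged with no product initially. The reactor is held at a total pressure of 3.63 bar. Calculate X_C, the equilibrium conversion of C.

X = 0.445

Basis: 1 mol C initially; let X = conversion of C. Extent ξ = X.
At extent ξ: n_C = 1 − X; n_B = 2 − 2X; n_E = X; n_I = 4.59 (inert).
Summing: n_T = 7.59 − 2X.
Mole fractions y_i = n_i/n_T; K = p_E / (p_C p_B^2) with p_i = y_i·P.
Substituting and setting equal to 2.21 bar^-2 gives a polynomial in X; the root in (0,1) is X = 0.445.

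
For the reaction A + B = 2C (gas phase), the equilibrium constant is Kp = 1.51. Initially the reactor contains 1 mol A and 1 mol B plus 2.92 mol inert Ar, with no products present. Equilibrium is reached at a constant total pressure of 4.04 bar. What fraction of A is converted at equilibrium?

Take 1 mol A as basis and let X be its fractional conversion, so ξ = X.
Mole table: n_A = 1 − X; n_B = 1 − X; n_C = 2X; n_I = 2.92 (inert).
Since Δν = 0, n_T = 4.92 throughout.
Mole fractions y_i = n_i/n_T; Kp = p_C^2 / (p_A p_B) with p_i = y_i·P.
Setting this equal to 1.51 and taking the physical root (0 < X < 1) gives X = 0.381.

X = 0.381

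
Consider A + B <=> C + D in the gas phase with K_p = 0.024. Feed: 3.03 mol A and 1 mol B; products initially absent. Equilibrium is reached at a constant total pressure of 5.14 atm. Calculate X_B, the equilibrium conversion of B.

X = 0.228

Basis: 1 mol B initially; let X = conversion of B. Extent ξ = X.
Species balance: n_A = 3.03 − X; n_B = 1 − X; n_C = X; n_D = X.
Total moles n_T = 4.03 (Δν = 0, constant).
With p_i = (n_i/n_T)P, K_p = p_C p_D / (p_A p_B).
This yields a degree-2 equation in X; solving on (0,1), X = 0.228.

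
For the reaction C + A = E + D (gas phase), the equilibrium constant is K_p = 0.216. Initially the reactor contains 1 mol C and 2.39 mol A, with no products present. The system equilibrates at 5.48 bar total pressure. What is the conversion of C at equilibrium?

X = 0.469

Let X = conversion of C (basis 1 mol C); extent of reaction ξ = X.
Moles: n_C = 1 − X; n_A = 2.39 − X; n_E = X; n_D = X.
n_T stays at 3.39 (no change in mole number).
With p_i = (n_i/n_T)P, K_p = p_E p_D / (p_C p_A).
This yields a degree-2 equation in X; solving on (0,1), X = 0.469.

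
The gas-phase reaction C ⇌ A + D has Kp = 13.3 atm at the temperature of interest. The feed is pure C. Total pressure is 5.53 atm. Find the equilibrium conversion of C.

X = 0.840

Take 1 mol C as basis and let X be its fractional conversion, so ξ = X.
Species balance: n_C = 1 − X; n_A = X; n_D = X.
Summing: n_T = 1 + X.
With p_i = (n_i/n_T)P, Kp = p_A p_D / (p_C).
This yields a degree-2 equation in X; solving on (0,1), X = 0.840.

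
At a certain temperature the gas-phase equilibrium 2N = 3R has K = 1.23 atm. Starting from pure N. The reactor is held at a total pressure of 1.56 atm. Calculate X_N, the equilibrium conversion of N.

Let X = conversion of N (basis 1 mol N); extent of reaction ξ = 0.5X.
Mole table: n_N = 1 − X; n_R = 1.5X.
n_T = Σnᵢ = 1 + 0.5X.
Mole fractions y_i = n_i/n_T; K = p_R^3 / (p_N^2) with p_i = y_i·P.
Setting this equal to 1.23 atm and taking the physical root (0 < X < 1) gives X = 0.445.

X = 0.445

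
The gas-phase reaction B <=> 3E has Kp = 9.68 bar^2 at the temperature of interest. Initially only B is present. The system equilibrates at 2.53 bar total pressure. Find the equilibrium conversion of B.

Let X = conversion of B (basis 1 mol B); extent of reaction ξ = X.
Species balance: n_B = 1 − X; n_E = 3X.
Total moles n_T = 1 + 2X.
y_i = n_i/n_T, p_i = y_i·P. Kp = p_E^3 / (p_B).
This yields a degree-3 equation in X; solving on (0,1), X = 0.482.

X = 0.482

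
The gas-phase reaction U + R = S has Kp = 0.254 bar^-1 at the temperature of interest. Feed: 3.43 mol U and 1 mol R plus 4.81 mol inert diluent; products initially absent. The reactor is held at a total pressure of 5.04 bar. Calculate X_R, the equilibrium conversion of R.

X = 0.309

Basis: 1 mol R initially; let X = conversion of R. Extent ξ = X.
Species balance: n_U = 3.43 − X; n_R = 1 − X; n_S = X; n_I = 4.81 (inert).
n_T = Σnᵢ = 9.24 − X.
y_i = n_i/n_T, p_i = y_i·P. Kp = p_S / (p_U p_R).
Equating to 0.254 bar^-1 and solving on 0 < X < 1: X = 0.309.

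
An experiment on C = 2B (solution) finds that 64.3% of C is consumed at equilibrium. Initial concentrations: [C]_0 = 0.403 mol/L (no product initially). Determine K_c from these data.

K_c = 1.87 mol/L

Let X = conversion of C.
Concentrations: [C] = 0.403 − 0.403X; [B] = 0.806X.
At X = 0.643: [C] = 0.144, [B] = 0.518.
K_c = [B]^2 / ([C]) = 1.87 mol/L.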